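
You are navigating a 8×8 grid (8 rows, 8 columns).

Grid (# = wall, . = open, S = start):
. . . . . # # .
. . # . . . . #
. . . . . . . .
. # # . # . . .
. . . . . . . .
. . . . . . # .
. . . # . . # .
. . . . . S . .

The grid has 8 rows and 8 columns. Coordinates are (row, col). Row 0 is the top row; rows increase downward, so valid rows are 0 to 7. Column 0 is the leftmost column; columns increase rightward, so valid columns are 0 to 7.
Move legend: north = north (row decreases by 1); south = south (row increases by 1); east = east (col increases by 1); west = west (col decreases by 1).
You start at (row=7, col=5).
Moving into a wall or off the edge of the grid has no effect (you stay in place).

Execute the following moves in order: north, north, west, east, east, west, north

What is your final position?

Start: (row=7, col=5)
  north (north): (row=7, col=5) -> (row=6, col=5)
  north (north): (row=6, col=5) -> (row=5, col=5)
  west (west): (row=5, col=5) -> (row=5, col=4)
  east (east): (row=5, col=4) -> (row=5, col=5)
  east (east): blocked, stay at (row=5, col=5)
  west (west): (row=5, col=5) -> (row=5, col=4)
  north (north): (row=5, col=4) -> (row=4, col=4)
Final: (row=4, col=4)

Answer: Final position: (row=4, col=4)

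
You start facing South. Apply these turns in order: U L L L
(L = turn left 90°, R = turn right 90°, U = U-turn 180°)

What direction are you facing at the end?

Answer: Final heading: East

Derivation:
Start: South
  U (U-turn (180°)) -> North
  L (left (90° counter-clockwise)) -> West
  L (left (90° counter-clockwise)) -> South
  L (left (90° counter-clockwise)) -> East
Final: East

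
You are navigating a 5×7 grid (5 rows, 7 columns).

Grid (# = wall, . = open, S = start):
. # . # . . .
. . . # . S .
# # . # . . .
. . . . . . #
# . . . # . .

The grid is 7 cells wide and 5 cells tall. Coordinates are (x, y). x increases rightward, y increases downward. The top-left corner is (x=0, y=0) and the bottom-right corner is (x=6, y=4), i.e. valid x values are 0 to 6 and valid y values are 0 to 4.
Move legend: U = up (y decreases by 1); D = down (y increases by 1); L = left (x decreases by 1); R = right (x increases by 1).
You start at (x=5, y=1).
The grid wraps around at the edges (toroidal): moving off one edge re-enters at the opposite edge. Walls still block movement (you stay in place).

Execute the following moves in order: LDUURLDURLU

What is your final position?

Answer: Final position: (x=4, y=0)

Derivation:
Start: (x=5, y=1)
  L (left): (x=5, y=1) -> (x=4, y=1)
  D (down): (x=4, y=1) -> (x=4, y=2)
  U (up): (x=4, y=2) -> (x=4, y=1)
  U (up): (x=4, y=1) -> (x=4, y=0)
  R (right): (x=4, y=0) -> (x=5, y=0)
  L (left): (x=5, y=0) -> (x=4, y=0)
  D (down): (x=4, y=0) -> (x=4, y=1)
  U (up): (x=4, y=1) -> (x=4, y=0)
  R (right): (x=4, y=0) -> (x=5, y=0)
  L (left): (x=5, y=0) -> (x=4, y=0)
  U (up): blocked, stay at (x=4, y=0)
Final: (x=4, y=0)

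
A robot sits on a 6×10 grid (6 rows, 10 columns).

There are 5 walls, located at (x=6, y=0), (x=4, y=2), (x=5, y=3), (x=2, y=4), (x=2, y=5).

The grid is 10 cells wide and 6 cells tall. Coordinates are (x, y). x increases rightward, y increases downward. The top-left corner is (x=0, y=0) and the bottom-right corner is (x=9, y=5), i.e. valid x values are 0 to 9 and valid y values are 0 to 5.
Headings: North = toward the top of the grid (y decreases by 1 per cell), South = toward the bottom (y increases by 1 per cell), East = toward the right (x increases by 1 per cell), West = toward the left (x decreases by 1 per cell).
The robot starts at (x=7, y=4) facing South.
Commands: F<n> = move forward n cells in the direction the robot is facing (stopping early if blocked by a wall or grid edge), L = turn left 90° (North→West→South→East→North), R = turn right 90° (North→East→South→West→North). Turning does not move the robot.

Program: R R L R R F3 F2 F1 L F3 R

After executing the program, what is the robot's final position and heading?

Answer: Final position: (x=9, y=1), facing East

Derivation:
Start: (x=7, y=4), facing South
  R: turn right, now facing West
  R: turn right, now facing North
  L: turn left, now facing West
  R: turn right, now facing North
  R: turn right, now facing East
  F3: move forward 2/3 (blocked), now at (x=9, y=4)
  F2: move forward 0/2 (blocked), now at (x=9, y=4)
  F1: move forward 0/1 (blocked), now at (x=9, y=4)
  L: turn left, now facing North
  F3: move forward 3, now at (x=9, y=1)
  R: turn right, now facing East
Final: (x=9, y=1), facing East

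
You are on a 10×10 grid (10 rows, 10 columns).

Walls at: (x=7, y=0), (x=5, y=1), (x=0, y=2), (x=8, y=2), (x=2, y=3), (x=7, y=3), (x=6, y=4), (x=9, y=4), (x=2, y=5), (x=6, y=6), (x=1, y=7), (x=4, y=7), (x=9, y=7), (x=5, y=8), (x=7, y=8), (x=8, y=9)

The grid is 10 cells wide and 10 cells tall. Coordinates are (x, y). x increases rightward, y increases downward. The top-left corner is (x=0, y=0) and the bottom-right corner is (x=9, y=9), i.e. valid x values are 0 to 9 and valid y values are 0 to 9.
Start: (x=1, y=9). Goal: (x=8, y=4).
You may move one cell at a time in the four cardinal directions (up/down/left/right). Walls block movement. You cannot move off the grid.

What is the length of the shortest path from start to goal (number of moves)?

Answer: Shortest path length: 12

Derivation:
BFS from (x=1, y=9) until reaching (x=8, y=4):
  Distance 0: (x=1, y=9)
  Distance 1: (x=1, y=8), (x=0, y=9), (x=2, y=9)
  Distance 2: (x=0, y=8), (x=2, y=8), (x=3, y=9)
  Distance 3: (x=0, y=7), (x=2, y=7), (x=3, y=8), (x=4, y=9)
  Distance 4: (x=0, y=6), (x=2, y=6), (x=3, y=7), (x=4, y=8), (x=5, y=9)
  Distance 5: (x=0, y=5), (x=1, y=6), (x=3, y=6), (x=6, y=9)
  Distance 6: (x=0, y=4), (x=1, y=5), (x=3, y=5), (x=4, y=6), (x=6, y=8), (x=7, y=9)
  Distance 7: (x=0, y=3), (x=1, y=4), (x=3, y=4), (x=4, y=5), (x=5, y=6), (x=6, y=7)
  Distance 8: (x=1, y=3), (x=3, y=3), (x=2, y=4), (x=4, y=4), (x=5, y=5), (x=5, y=7), (x=7, y=7)
  Distance 9: (x=1, y=2), (x=3, y=2), (x=4, y=3), (x=5, y=4), (x=6, y=5), (x=7, y=6), (x=8, y=7)
  Distance 10: (x=1, y=1), (x=3, y=1), (x=2, y=2), (x=4, y=2), (x=5, y=3), (x=7, y=5), (x=8, y=6), (x=8, y=8)
  Distance 11: (x=1, y=0), (x=3, y=0), (x=0, y=1), (x=2, y=1), (x=4, y=1), (x=5, y=2), (x=6, y=3), (x=7, y=4), (x=8, y=5), (x=9, y=6), (x=9, y=8)
  Distance 12: (x=0, y=0), (x=2, y=0), (x=4, y=0), (x=6, y=2), (x=8, y=4), (x=9, y=5), (x=9, y=9)  <- goal reached here
One shortest path (12 moves): (x=1, y=9) -> (x=2, y=9) -> (x=3, y=9) -> (x=4, y=9) -> (x=5, y=9) -> (x=6, y=9) -> (x=6, y=8) -> (x=6, y=7) -> (x=7, y=7) -> (x=8, y=7) -> (x=8, y=6) -> (x=8, y=5) -> (x=8, y=4)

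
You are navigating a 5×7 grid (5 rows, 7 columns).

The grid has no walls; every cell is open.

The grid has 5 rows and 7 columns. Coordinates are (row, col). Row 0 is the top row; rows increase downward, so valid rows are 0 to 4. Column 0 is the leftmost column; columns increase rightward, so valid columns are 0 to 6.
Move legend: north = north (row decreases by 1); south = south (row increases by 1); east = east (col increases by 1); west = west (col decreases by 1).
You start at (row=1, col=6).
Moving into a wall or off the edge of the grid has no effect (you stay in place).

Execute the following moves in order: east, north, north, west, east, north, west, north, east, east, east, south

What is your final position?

Start: (row=1, col=6)
  east (east): blocked, stay at (row=1, col=6)
  north (north): (row=1, col=6) -> (row=0, col=6)
  north (north): blocked, stay at (row=0, col=6)
  west (west): (row=0, col=6) -> (row=0, col=5)
  east (east): (row=0, col=5) -> (row=0, col=6)
  north (north): blocked, stay at (row=0, col=6)
  west (west): (row=0, col=6) -> (row=0, col=5)
  north (north): blocked, stay at (row=0, col=5)
  east (east): (row=0, col=5) -> (row=0, col=6)
  east (east): blocked, stay at (row=0, col=6)
  east (east): blocked, stay at (row=0, col=6)
  south (south): (row=0, col=6) -> (row=1, col=6)
Final: (row=1, col=6)

Answer: Final position: (row=1, col=6)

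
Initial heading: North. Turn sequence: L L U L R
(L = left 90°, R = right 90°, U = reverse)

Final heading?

Answer: Final heading: North

Derivation:
Start: North
  L (left (90° counter-clockwise)) -> West
  L (left (90° counter-clockwise)) -> South
  U (U-turn (180°)) -> North
  L (left (90° counter-clockwise)) -> West
  R (right (90° clockwise)) -> North
Final: North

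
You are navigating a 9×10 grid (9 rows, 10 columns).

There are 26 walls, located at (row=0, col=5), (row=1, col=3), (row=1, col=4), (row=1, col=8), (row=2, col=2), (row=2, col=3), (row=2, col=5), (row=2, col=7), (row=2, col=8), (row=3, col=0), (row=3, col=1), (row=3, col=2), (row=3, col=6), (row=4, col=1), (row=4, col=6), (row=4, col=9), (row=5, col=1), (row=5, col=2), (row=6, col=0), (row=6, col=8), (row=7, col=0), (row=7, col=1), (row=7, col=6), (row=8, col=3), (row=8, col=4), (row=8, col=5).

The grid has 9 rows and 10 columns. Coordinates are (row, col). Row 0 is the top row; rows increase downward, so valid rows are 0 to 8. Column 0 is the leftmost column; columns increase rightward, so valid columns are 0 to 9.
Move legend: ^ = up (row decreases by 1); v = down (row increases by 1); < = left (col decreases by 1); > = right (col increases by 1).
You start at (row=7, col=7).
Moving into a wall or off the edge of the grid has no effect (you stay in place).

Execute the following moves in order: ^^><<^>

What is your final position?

Answer: Final position: (row=5, col=7)

Derivation:
Start: (row=7, col=7)
  ^ (up): (row=7, col=7) -> (row=6, col=7)
  ^ (up): (row=6, col=7) -> (row=5, col=7)
  > (right): (row=5, col=7) -> (row=5, col=8)
  < (left): (row=5, col=8) -> (row=5, col=7)
  < (left): (row=5, col=7) -> (row=5, col=6)
  ^ (up): blocked, stay at (row=5, col=6)
  > (right): (row=5, col=6) -> (row=5, col=7)
Final: (row=5, col=7)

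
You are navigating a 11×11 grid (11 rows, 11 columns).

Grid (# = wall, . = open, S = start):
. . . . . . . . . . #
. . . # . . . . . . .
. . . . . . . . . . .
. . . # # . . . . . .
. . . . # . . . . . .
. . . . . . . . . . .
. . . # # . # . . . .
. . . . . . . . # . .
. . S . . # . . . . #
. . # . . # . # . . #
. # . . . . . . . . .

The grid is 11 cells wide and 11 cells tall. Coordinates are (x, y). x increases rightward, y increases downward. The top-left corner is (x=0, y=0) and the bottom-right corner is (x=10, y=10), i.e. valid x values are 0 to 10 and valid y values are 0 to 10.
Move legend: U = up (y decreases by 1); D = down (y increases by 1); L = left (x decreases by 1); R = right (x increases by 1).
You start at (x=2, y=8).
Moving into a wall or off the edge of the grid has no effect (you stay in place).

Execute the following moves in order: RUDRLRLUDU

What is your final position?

Start: (x=2, y=8)
  R (right): (x=2, y=8) -> (x=3, y=8)
  U (up): (x=3, y=8) -> (x=3, y=7)
  D (down): (x=3, y=7) -> (x=3, y=8)
  R (right): (x=3, y=8) -> (x=4, y=8)
  L (left): (x=4, y=8) -> (x=3, y=8)
  R (right): (x=3, y=8) -> (x=4, y=8)
  L (left): (x=4, y=8) -> (x=3, y=8)
  U (up): (x=3, y=8) -> (x=3, y=7)
  D (down): (x=3, y=7) -> (x=3, y=8)
  U (up): (x=3, y=8) -> (x=3, y=7)
Final: (x=3, y=7)

Answer: Final position: (x=3, y=7)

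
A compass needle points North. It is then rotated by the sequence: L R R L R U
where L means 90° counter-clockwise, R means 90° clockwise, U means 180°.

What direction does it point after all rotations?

Answer: Final heading: West

Derivation:
Start: North
  L (left (90° counter-clockwise)) -> West
  R (right (90° clockwise)) -> North
  R (right (90° clockwise)) -> East
  L (left (90° counter-clockwise)) -> North
  R (right (90° clockwise)) -> East
  U (U-turn (180°)) -> West
Final: West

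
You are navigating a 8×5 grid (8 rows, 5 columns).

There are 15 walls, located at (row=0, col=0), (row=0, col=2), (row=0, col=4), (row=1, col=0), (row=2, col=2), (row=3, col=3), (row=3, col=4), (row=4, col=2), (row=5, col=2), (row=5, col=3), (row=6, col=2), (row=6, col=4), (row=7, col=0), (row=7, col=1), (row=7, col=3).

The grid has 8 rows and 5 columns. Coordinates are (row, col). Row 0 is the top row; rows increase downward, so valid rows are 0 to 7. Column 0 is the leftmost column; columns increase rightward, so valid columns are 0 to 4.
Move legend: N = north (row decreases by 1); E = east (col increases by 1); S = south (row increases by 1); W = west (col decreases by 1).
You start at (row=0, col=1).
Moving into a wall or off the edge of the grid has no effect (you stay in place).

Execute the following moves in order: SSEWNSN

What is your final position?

Start: (row=0, col=1)
  S (south): (row=0, col=1) -> (row=1, col=1)
  S (south): (row=1, col=1) -> (row=2, col=1)
  E (east): blocked, stay at (row=2, col=1)
  W (west): (row=2, col=1) -> (row=2, col=0)
  N (north): blocked, stay at (row=2, col=0)
  S (south): (row=2, col=0) -> (row=3, col=0)
  N (north): (row=3, col=0) -> (row=2, col=0)
Final: (row=2, col=0)

Answer: Final position: (row=2, col=0)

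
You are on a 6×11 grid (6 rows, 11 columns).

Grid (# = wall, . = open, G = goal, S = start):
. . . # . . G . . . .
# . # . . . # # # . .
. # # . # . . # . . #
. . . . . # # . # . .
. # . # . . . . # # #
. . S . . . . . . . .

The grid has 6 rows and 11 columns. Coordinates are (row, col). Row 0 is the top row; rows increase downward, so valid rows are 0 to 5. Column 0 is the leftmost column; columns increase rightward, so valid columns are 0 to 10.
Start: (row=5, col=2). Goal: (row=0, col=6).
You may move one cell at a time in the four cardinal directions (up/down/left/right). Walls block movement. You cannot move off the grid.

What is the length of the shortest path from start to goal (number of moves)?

BFS from (row=5, col=2) until reaching (row=0, col=6):
  Distance 0: (row=5, col=2)
  Distance 1: (row=4, col=2), (row=5, col=1), (row=5, col=3)
  Distance 2: (row=3, col=2), (row=5, col=0), (row=5, col=4)
  Distance 3: (row=3, col=1), (row=3, col=3), (row=4, col=0), (row=4, col=4), (row=5, col=5)
  Distance 4: (row=2, col=3), (row=3, col=0), (row=3, col=4), (row=4, col=5), (row=5, col=6)
  Distance 5: (row=1, col=3), (row=2, col=0), (row=4, col=6), (row=5, col=7)
  Distance 6: (row=1, col=4), (row=4, col=7), (row=5, col=8)
  Distance 7: (row=0, col=4), (row=1, col=5), (row=3, col=7), (row=5, col=9)
  Distance 8: (row=0, col=5), (row=2, col=5), (row=5, col=10)
  Distance 9: (row=0, col=6), (row=2, col=6)  <- goal reached here
One shortest path (9 moves): (row=5, col=2) -> (row=4, col=2) -> (row=3, col=2) -> (row=3, col=3) -> (row=2, col=3) -> (row=1, col=3) -> (row=1, col=4) -> (row=1, col=5) -> (row=0, col=5) -> (row=0, col=6)

Answer: Shortest path length: 9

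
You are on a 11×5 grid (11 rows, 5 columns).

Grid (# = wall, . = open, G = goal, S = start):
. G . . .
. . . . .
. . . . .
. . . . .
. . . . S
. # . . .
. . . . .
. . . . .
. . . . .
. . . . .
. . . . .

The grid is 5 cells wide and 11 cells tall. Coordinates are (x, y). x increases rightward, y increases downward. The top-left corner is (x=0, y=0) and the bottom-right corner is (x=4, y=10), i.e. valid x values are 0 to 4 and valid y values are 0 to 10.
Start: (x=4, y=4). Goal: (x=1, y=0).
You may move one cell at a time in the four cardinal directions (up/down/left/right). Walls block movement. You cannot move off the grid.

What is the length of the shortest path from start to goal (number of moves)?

Answer: Shortest path length: 7

Derivation:
BFS from (x=4, y=4) until reaching (x=1, y=0):
  Distance 0: (x=4, y=4)
  Distance 1: (x=4, y=3), (x=3, y=4), (x=4, y=5)
  Distance 2: (x=4, y=2), (x=3, y=3), (x=2, y=4), (x=3, y=5), (x=4, y=6)
  Distance 3: (x=4, y=1), (x=3, y=2), (x=2, y=3), (x=1, y=4), (x=2, y=5), (x=3, y=6), (x=4, y=7)
  Distance 4: (x=4, y=0), (x=3, y=1), (x=2, y=2), (x=1, y=3), (x=0, y=4), (x=2, y=6), (x=3, y=7), (x=4, y=8)
  Distance 5: (x=3, y=0), (x=2, y=1), (x=1, y=2), (x=0, y=3), (x=0, y=5), (x=1, y=6), (x=2, y=7), (x=3, y=8), (x=4, y=9)
  Distance 6: (x=2, y=0), (x=1, y=1), (x=0, y=2), (x=0, y=6), (x=1, y=7), (x=2, y=8), (x=3, y=9), (x=4, y=10)
  Distance 7: (x=1, y=0), (x=0, y=1), (x=0, y=7), (x=1, y=8), (x=2, y=9), (x=3, y=10)  <- goal reached here
One shortest path (7 moves): (x=4, y=4) -> (x=3, y=4) -> (x=2, y=4) -> (x=1, y=4) -> (x=1, y=3) -> (x=1, y=2) -> (x=1, y=1) -> (x=1, y=0)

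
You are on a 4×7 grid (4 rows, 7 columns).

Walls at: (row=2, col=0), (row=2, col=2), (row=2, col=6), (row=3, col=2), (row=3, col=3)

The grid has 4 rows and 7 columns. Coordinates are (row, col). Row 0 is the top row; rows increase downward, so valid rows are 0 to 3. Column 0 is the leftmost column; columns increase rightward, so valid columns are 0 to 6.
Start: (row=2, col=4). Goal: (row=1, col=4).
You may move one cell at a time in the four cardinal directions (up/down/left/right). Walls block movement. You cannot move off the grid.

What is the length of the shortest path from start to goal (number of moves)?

Answer: Shortest path length: 1

Derivation:
BFS from (row=2, col=4) until reaching (row=1, col=4):
  Distance 0: (row=2, col=4)
  Distance 1: (row=1, col=4), (row=2, col=3), (row=2, col=5), (row=3, col=4)  <- goal reached here
One shortest path (1 moves): (row=2, col=4) -> (row=1, col=4)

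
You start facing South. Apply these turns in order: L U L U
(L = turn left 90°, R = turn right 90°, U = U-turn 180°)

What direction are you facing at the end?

Answer: Final heading: North

Derivation:
Start: South
  L (left (90° counter-clockwise)) -> East
  U (U-turn (180°)) -> West
  L (left (90° counter-clockwise)) -> South
  U (U-turn (180°)) -> North
Final: North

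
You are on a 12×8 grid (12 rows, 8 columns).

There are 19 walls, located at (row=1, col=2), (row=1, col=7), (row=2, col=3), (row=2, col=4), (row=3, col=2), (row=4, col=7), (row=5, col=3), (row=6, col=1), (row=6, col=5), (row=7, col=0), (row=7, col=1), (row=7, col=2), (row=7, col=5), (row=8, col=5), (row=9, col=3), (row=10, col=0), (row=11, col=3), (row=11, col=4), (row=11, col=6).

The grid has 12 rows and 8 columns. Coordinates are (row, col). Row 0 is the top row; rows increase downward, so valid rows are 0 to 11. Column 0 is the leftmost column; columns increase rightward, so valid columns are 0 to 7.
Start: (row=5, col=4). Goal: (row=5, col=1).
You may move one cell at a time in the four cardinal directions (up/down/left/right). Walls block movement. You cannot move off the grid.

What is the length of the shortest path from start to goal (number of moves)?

Answer: Shortest path length: 5

Derivation:
BFS from (row=5, col=4) until reaching (row=5, col=1):
  Distance 0: (row=5, col=4)
  Distance 1: (row=4, col=4), (row=5, col=5), (row=6, col=4)
  Distance 2: (row=3, col=4), (row=4, col=3), (row=4, col=5), (row=5, col=6), (row=6, col=3), (row=7, col=4)
  Distance 3: (row=3, col=3), (row=3, col=5), (row=4, col=2), (row=4, col=6), (row=5, col=7), (row=6, col=2), (row=6, col=6), (row=7, col=3), (row=8, col=4)
  Distance 4: (row=2, col=5), (row=3, col=6), (row=4, col=1), (row=5, col=2), (row=6, col=7), (row=7, col=6), (row=8, col=3), (row=9, col=4)
  Distance 5: (row=1, col=5), (row=2, col=6), (row=3, col=1), (row=3, col=7), (row=4, col=0), (row=5, col=1), (row=7, col=7), (row=8, col=2), (row=8, col=6), (row=9, col=5), (row=10, col=4)  <- goal reached here
One shortest path (5 moves): (row=5, col=4) -> (row=4, col=4) -> (row=4, col=3) -> (row=4, col=2) -> (row=4, col=1) -> (row=5, col=1)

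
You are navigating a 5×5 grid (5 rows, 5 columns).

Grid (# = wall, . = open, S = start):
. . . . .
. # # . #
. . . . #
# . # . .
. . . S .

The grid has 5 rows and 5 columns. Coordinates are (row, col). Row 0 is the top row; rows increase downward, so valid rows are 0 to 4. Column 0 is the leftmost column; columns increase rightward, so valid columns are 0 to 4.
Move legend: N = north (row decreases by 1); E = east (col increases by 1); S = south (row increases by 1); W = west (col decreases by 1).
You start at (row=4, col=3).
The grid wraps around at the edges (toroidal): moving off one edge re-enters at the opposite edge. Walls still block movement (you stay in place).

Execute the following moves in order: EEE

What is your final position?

Start: (row=4, col=3)
  E (east): (row=4, col=3) -> (row=4, col=4)
  E (east): (row=4, col=4) -> (row=4, col=0)
  E (east): (row=4, col=0) -> (row=4, col=1)
Final: (row=4, col=1)

Answer: Final position: (row=4, col=1)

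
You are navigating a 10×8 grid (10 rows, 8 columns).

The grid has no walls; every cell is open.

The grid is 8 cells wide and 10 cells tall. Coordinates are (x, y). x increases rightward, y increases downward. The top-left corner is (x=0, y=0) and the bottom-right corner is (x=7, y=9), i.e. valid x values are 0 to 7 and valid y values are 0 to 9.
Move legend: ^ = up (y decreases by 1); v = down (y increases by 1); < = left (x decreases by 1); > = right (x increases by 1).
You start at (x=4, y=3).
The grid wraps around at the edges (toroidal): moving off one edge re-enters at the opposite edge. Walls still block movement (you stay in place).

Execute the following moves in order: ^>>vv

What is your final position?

Answer: Final position: (x=6, y=4)

Derivation:
Start: (x=4, y=3)
  ^ (up): (x=4, y=3) -> (x=4, y=2)
  > (right): (x=4, y=2) -> (x=5, y=2)
  > (right): (x=5, y=2) -> (x=6, y=2)
  v (down): (x=6, y=2) -> (x=6, y=3)
  v (down): (x=6, y=3) -> (x=6, y=4)
Final: (x=6, y=4)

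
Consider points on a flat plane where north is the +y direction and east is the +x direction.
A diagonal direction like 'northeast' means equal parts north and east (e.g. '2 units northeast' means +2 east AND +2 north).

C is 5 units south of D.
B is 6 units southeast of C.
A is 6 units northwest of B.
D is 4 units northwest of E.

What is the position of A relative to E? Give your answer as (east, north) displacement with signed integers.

Place E at the origin (east=0, north=0).
  D is 4 units northwest of E: delta (east=-4, north=+4); D at (east=-4, north=4).
  C is 5 units south of D: delta (east=+0, north=-5); C at (east=-4, north=-1).
  B is 6 units southeast of C: delta (east=+6, north=-6); B at (east=2, north=-7).
  A is 6 units northwest of B: delta (east=-6, north=+6); A at (east=-4, north=-1).
Therefore A relative to E: (east=-4, north=-1).

Answer: A is at (east=-4, north=-1) relative to E.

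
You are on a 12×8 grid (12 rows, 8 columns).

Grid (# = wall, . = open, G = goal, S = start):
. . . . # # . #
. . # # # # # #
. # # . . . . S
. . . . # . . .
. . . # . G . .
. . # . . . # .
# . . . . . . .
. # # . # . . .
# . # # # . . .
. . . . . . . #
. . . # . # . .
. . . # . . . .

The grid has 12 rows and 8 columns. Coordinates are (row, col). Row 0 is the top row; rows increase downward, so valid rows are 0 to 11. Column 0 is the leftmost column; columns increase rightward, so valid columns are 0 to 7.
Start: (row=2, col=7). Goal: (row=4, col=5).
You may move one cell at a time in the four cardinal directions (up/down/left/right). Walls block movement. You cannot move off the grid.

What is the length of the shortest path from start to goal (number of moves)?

BFS from (row=2, col=7) until reaching (row=4, col=5):
  Distance 0: (row=2, col=7)
  Distance 1: (row=2, col=6), (row=3, col=7)
  Distance 2: (row=2, col=5), (row=3, col=6), (row=4, col=7)
  Distance 3: (row=2, col=4), (row=3, col=5), (row=4, col=6), (row=5, col=7)
  Distance 4: (row=2, col=3), (row=4, col=5), (row=6, col=7)  <- goal reached here
One shortest path (4 moves): (row=2, col=7) -> (row=2, col=6) -> (row=2, col=5) -> (row=3, col=5) -> (row=4, col=5)

Answer: Shortest path length: 4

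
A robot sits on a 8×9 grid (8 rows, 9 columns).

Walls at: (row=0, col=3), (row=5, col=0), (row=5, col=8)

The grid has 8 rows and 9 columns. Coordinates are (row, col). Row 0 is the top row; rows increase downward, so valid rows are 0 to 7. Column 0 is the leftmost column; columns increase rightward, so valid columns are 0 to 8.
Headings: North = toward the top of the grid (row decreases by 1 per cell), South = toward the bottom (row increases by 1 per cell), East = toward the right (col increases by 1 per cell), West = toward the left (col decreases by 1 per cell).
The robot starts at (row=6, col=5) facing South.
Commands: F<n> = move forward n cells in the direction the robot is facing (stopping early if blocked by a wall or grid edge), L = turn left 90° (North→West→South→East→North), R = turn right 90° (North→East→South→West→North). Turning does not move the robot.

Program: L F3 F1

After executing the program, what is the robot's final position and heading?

Answer: Final position: (row=6, col=8), facing East

Derivation:
Start: (row=6, col=5), facing South
  L: turn left, now facing East
  F3: move forward 3, now at (row=6, col=8)
  F1: move forward 0/1 (blocked), now at (row=6, col=8)
Final: (row=6, col=8), facing East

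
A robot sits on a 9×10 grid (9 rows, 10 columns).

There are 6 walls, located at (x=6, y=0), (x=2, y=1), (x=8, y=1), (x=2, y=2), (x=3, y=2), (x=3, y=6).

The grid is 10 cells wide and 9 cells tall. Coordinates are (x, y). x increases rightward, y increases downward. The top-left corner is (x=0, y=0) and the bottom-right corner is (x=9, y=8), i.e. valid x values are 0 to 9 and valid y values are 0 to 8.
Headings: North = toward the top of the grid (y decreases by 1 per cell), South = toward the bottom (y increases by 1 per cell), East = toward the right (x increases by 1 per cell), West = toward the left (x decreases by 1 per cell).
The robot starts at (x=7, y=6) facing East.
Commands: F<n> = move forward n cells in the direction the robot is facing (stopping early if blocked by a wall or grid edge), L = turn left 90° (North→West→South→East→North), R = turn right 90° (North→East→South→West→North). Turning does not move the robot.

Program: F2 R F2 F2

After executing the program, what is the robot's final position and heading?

Start: (x=7, y=6), facing East
  F2: move forward 2, now at (x=9, y=6)
  R: turn right, now facing South
  F2: move forward 2, now at (x=9, y=8)
  F2: move forward 0/2 (blocked), now at (x=9, y=8)
Final: (x=9, y=8), facing South

Answer: Final position: (x=9, y=8), facing South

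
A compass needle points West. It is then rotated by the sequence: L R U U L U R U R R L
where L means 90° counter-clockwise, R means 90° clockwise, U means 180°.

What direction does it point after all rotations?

Start: West
  L (left (90° counter-clockwise)) -> South
  R (right (90° clockwise)) -> West
  U (U-turn (180°)) -> East
  U (U-turn (180°)) -> West
  L (left (90° counter-clockwise)) -> South
  U (U-turn (180°)) -> North
  R (right (90° clockwise)) -> East
  U (U-turn (180°)) -> West
  R (right (90° clockwise)) -> North
  R (right (90° clockwise)) -> East
  L (left (90° counter-clockwise)) -> North
Final: North

Answer: Final heading: North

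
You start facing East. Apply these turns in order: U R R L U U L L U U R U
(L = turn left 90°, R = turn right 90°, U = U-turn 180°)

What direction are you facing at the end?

Answer: Final heading: East

Derivation:
Start: East
  U (U-turn (180°)) -> West
  R (right (90° clockwise)) -> North
  R (right (90° clockwise)) -> East
  L (left (90° counter-clockwise)) -> North
  U (U-turn (180°)) -> South
  U (U-turn (180°)) -> North
  L (left (90° counter-clockwise)) -> West
  L (left (90° counter-clockwise)) -> South
  U (U-turn (180°)) -> North
  U (U-turn (180°)) -> South
  R (right (90° clockwise)) -> West
  U (U-turn (180°)) -> East
Final: East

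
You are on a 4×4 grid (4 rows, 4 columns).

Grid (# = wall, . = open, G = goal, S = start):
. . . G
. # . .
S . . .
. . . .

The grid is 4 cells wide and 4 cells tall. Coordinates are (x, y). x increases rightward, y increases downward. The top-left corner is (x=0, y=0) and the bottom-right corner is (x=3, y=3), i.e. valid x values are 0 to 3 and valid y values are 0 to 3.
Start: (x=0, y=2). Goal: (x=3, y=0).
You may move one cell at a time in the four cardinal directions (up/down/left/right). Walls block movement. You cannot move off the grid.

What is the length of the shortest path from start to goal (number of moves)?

BFS from (x=0, y=2) until reaching (x=3, y=0):
  Distance 0: (x=0, y=2)
  Distance 1: (x=0, y=1), (x=1, y=2), (x=0, y=3)
  Distance 2: (x=0, y=0), (x=2, y=2), (x=1, y=3)
  Distance 3: (x=1, y=0), (x=2, y=1), (x=3, y=2), (x=2, y=3)
  Distance 4: (x=2, y=0), (x=3, y=1), (x=3, y=3)
  Distance 5: (x=3, y=0)  <- goal reached here
One shortest path (5 moves): (x=0, y=2) -> (x=1, y=2) -> (x=2, y=2) -> (x=3, y=2) -> (x=3, y=1) -> (x=3, y=0)

Answer: Shortest path length: 5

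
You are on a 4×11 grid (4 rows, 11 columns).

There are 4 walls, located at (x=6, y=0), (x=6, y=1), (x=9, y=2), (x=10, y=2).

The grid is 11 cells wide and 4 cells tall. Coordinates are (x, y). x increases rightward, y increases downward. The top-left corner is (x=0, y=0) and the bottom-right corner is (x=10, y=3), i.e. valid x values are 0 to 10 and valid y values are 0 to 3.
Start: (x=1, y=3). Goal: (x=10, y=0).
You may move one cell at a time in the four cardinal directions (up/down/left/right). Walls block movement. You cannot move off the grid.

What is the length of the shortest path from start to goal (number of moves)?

Answer: Shortest path length: 12

Derivation:
BFS from (x=1, y=3) until reaching (x=10, y=0):
  Distance 0: (x=1, y=3)
  Distance 1: (x=1, y=2), (x=0, y=3), (x=2, y=3)
  Distance 2: (x=1, y=1), (x=0, y=2), (x=2, y=2), (x=3, y=3)
  Distance 3: (x=1, y=0), (x=0, y=1), (x=2, y=1), (x=3, y=2), (x=4, y=3)
  Distance 4: (x=0, y=0), (x=2, y=0), (x=3, y=1), (x=4, y=2), (x=5, y=3)
  Distance 5: (x=3, y=0), (x=4, y=1), (x=5, y=2), (x=6, y=3)
  Distance 6: (x=4, y=0), (x=5, y=1), (x=6, y=2), (x=7, y=3)
  Distance 7: (x=5, y=0), (x=7, y=2), (x=8, y=3)
  Distance 8: (x=7, y=1), (x=8, y=2), (x=9, y=3)
  Distance 9: (x=7, y=0), (x=8, y=1), (x=10, y=3)
  Distance 10: (x=8, y=0), (x=9, y=1)
  Distance 11: (x=9, y=0), (x=10, y=1)
  Distance 12: (x=10, y=0)  <- goal reached here
One shortest path (12 moves): (x=1, y=3) -> (x=2, y=3) -> (x=3, y=3) -> (x=4, y=3) -> (x=5, y=3) -> (x=6, y=3) -> (x=7, y=3) -> (x=8, y=3) -> (x=8, y=2) -> (x=8, y=1) -> (x=9, y=1) -> (x=10, y=1) -> (x=10, y=0)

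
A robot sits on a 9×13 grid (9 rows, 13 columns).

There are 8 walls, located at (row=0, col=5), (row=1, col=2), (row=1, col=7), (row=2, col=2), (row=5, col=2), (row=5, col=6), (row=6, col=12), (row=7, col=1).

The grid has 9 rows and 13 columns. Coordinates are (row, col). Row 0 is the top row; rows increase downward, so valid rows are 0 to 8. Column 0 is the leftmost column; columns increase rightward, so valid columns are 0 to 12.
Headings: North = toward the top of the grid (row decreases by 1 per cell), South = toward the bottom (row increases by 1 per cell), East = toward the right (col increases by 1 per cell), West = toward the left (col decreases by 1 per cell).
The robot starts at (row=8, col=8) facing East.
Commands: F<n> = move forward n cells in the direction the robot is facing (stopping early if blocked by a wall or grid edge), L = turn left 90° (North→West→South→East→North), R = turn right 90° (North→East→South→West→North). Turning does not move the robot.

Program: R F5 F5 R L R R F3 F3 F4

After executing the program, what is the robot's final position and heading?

Answer: Final position: (row=0, col=8), facing North

Derivation:
Start: (row=8, col=8), facing East
  R: turn right, now facing South
  F5: move forward 0/5 (blocked), now at (row=8, col=8)
  F5: move forward 0/5 (blocked), now at (row=8, col=8)
  R: turn right, now facing West
  L: turn left, now facing South
  R: turn right, now facing West
  R: turn right, now facing North
  F3: move forward 3, now at (row=5, col=8)
  F3: move forward 3, now at (row=2, col=8)
  F4: move forward 2/4 (blocked), now at (row=0, col=8)
Final: (row=0, col=8), facing North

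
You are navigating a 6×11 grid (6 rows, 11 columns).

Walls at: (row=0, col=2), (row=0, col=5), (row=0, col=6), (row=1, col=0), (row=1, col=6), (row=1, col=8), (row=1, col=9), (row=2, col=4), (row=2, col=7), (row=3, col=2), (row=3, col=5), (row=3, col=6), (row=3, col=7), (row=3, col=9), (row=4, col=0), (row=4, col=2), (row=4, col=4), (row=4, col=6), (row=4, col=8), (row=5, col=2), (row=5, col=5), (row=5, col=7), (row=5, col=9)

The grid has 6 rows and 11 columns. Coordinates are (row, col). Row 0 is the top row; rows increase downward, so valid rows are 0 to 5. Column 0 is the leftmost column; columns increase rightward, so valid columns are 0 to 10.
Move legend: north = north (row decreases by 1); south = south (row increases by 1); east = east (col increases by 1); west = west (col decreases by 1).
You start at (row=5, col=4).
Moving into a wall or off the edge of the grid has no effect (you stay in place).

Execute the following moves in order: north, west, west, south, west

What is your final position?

Start: (row=5, col=4)
  north (north): blocked, stay at (row=5, col=4)
  west (west): (row=5, col=4) -> (row=5, col=3)
  west (west): blocked, stay at (row=5, col=3)
  south (south): blocked, stay at (row=5, col=3)
  west (west): blocked, stay at (row=5, col=3)
Final: (row=5, col=3)

Answer: Final position: (row=5, col=3)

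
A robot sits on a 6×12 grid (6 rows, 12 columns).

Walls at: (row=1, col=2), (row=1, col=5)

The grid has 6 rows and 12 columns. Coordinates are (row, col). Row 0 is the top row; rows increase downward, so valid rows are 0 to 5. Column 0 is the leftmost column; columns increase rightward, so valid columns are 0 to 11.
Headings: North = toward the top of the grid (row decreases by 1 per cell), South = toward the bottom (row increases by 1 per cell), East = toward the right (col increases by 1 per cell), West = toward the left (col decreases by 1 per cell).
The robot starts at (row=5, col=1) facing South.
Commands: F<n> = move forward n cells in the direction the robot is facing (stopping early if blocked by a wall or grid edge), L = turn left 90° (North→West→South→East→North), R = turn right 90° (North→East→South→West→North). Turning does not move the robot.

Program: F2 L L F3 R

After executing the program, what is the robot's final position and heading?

Answer: Final position: (row=2, col=1), facing East

Derivation:
Start: (row=5, col=1), facing South
  F2: move forward 0/2 (blocked), now at (row=5, col=1)
  L: turn left, now facing East
  L: turn left, now facing North
  F3: move forward 3, now at (row=2, col=1)
  R: turn right, now facing East
Final: (row=2, col=1), facing East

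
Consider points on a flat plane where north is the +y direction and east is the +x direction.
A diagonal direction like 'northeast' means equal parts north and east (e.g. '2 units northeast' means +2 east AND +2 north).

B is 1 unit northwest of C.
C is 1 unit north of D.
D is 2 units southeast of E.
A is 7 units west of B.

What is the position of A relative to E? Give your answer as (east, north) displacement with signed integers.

Answer: A is at (east=-6, north=0) relative to E.

Derivation:
Place E at the origin (east=0, north=0).
  D is 2 units southeast of E: delta (east=+2, north=-2); D at (east=2, north=-2).
  C is 1 unit north of D: delta (east=+0, north=+1); C at (east=2, north=-1).
  B is 1 unit northwest of C: delta (east=-1, north=+1); B at (east=1, north=0).
  A is 7 units west of B: delta (east=-7, north=+0); A at (east=-6, north=0).
Therefore A relative to E: (east=-6, north=0).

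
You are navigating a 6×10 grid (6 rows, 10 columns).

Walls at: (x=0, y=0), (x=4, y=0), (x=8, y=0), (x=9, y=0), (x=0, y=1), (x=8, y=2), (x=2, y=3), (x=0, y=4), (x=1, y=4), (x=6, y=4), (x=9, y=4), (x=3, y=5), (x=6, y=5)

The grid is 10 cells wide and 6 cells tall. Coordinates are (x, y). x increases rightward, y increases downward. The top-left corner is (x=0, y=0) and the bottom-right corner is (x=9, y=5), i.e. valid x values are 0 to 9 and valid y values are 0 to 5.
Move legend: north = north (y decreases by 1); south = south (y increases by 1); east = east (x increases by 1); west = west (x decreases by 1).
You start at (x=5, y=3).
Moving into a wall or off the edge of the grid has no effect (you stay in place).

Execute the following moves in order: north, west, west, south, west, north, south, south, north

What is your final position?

Answer: Final position: (x=3, y=3)

Derivation:
Start: (x=5, y=3)
  north (north): (x=5, y=3) -> (x=5, y=2)
  west (west): (x=5, y=2) -> (x=4, y=2)
  west (west): (x=4, y=2) -> (x=3, y=2)
  south (south): (x=3, y=2) -> (x=3, y=3)
  west (west): blocked, stay at (x=3, y=3)
  north (north): (x=3, y=3) -> (x=3, y=2)
  south (south): (x=3, y=2) -> (x=3, y=3)
  south (south): (x=3, y=3) -> (x=3, y=4)
  north (north): (x=3, y=4) -> (x=3, y=3)
Final: (x=3, y=3)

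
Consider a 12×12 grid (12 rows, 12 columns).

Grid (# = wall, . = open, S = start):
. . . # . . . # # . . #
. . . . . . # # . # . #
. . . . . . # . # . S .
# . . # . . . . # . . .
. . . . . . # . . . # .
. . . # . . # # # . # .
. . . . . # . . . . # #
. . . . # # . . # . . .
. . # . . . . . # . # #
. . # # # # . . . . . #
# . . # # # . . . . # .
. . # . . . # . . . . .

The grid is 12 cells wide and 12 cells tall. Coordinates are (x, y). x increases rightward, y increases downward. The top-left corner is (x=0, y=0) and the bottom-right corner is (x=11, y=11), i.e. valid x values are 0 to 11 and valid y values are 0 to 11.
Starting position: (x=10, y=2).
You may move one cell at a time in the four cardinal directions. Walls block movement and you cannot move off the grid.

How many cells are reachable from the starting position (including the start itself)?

BFS flood-fill from (x=10, y=2):
  Distance 0: (x=10, y=2)
  Distance 1: (x=10, y=1), (x=9, y=2), (x=11, y=2), (x=10, y=3)
  Distance 2: (x=10, y=0), (x=9, y=3), (x=11, y=3)
  Distance 3: (x=9, y=0), (x=9, y=4), (x=11, y=4)
  Distance 4: (x=8, y=4), (x=9, y=5), (x=11, y=5)
  Distance 5: (x=7, y=4), (x=9, y=6)
  Distance 6: (x=7, y=3), (x=8, y=6), (x=9, y=7)
  Distance 7: (x=7, y=2), (x=6, y=3), (x=7, y=6), (x=10, y=7), (x=9, y=8)
  Distance 8: (x=5, y=3), (x=6, y=6), (x=7, y=7), (x=11, y=7), (x=9, y=9)
  Distance 9: (x=5, y=2), (x=4, y=3), (x=5, y=4), (x=6, y=7), (x=7, y=8), (x=8, y=9), (x=10, y=9), (x=9, y=10)
  Distance 10: (x=5, y=1), (x=4, y=2), (x=4, y=4), (x=5, y=5), (x=6, y=8), (x=7, y=9), (x=8, y=10), (x=9, y=11)
  Distance 11: (x=5, y=0), (x=4, y=1), (x=3, y=2), (x=3, y=4), (x=4, y=5), (x=5, y=8), (x=6, y=9), (x=7, y=10), (x=8, y=11), (x=10, y=11)
  Distance 12: (x=4, y=0), (x=6, y=0), (x=3, y=1), (x=2, y=2), (x=2, y=4), (x=4, y=6), (x=4, y=8), (x=6, y=10), (x=7, y=11), (x=11, y=11)
  Distance 13: (x=2, y=1), (x=1, y=2), (x=2, y=3), (x=1, y=4), (x=2, y=5), (x=3, y=6), (x=3, y=8), (x=11, y=10)
  Distance 14: (x=2, y=0), (x=1, y=1), (x=0, y=2), (x=1, y=3), (x=0, y=4), (x=1, y=5), (x=2, y=6), (x=3, y=7)
  Distance 15: (x=1, y=0), (x=0, y=1), (x=0, y=5), (x=1, y=6), (x=2, y=7)
  Distance 16: (x=0, y=0), (x=0, y=6), (x=1, y=7)
  Distance 17: (x=0, y=7), (x=1, y=8)
  Distance 18: (x=0, y=8), (x=1, y=9)
  Distance 19: (x=0, y=9), (x=1, y=10)
  Distance 20: (x=2, y=10), (x=1, y=11)
  Distance 21: (x=0, y=11)
Total reachable: 98 (grid has 102 open cells total)

Answer: Reachable cells: 98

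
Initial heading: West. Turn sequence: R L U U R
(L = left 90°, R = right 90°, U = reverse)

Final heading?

Answer: Final heading: North

Derivation:
Start: West
  R (right (90° clockwise)) -> North
  L (left (90° counter-clockwise)) -> West
  U (U-turn (180°)) -> East
  U (U-turn (180°)) -> West
  R (right (90° clockwise)) -> North
Final: North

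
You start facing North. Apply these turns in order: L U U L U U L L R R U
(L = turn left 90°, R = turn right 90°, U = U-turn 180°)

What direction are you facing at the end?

Answer: Final heading: North

Derivation:
Start: North
  L (left (90° counter-clockwise)) -> West
  U (U-turn (180°)) -> East
  U (U-turn (180°)) -> West
  L (left (90° counter-clockwise)) -> South
  U (U-turn (180°)) -> North
  U (U-turn (180°)) -> South
  L (left (90° counter-clockwise)) -> East
  L (left (90° counter-clockwise)) -> North
  R (right (90° clockwise)) -> East
  R (right (90° clockwise)) -> South
  U (U-turn (180°)) -> North
Final: North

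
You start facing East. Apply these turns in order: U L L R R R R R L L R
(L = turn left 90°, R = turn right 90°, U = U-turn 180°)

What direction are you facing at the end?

Start: East
  U (U-turn (180°)) -> West
  L (left (90° counter-clockwise)) -> South
  L (left (90° counter-clockwise)) -> East
  R (right (90° clockwise)) -> South
  R (right (90° clockwise)) -> West
  R (right (90° clockwise)) -> North
  R (right (90° clockwise)) -> East
  R (right (90° clockwise)) -> South
  L (left (90° counter-clockwise)) -> East
  L (left (90° counter-clockwise)) -> North
  R (right (90° clockwise)) -> East
Final: East

Answer: Final heading: East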